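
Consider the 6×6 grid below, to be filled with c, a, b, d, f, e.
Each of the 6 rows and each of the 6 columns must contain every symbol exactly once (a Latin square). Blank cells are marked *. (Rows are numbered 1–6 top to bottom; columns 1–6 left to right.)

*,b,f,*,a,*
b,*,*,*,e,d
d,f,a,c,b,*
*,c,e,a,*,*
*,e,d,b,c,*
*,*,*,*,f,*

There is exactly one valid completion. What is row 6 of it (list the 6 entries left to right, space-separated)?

Row 2, column 2: row 2 has {b, d, e} and column 2 has {c, b, f, e}, leaving only a.
Row 6, column 2: row 6 has {f} and column 2 has {c, a, b, f, e}, leaving only d.
Row 6, column 4: row 6 has {d, f} and column 4 has {c, a, b}, leaving only e.
Row 1, column 4: row 1 has {a, b, f} and column 4 has {c, a, b, e}, leaving only d.
Row 2, column 3: row 2 has {a, b, d, e} and column 3 has {a, d, f, e}, leaving only c.
Row 6, column 3: row 6 has {d, f, e} and column 3 has {c, a, d, f, e}, leaving only b.
Row 2, column 4: row 2 has {c, a, b, d, e} and column 4 has {c, a, b, d, e}, leaving only f.
Row 3, column 6: row 3 has {c, a, b, d, f} and column 6 has {d}, leaving only e.
Row 1, column 6: row 1 has {a, b, d, f} and column 6 has {d, e}, leaving only c.
Row 6, column 6: row 6 has {b, d, f, e} and column 6 has {c, d, e}, leaving only a.
Row 6, column 1: row 6 has {a, b, d, f, e} and column 1 has {b, d}, leaving only c.
So row 6 reads: c d b e f a.

c d b e f a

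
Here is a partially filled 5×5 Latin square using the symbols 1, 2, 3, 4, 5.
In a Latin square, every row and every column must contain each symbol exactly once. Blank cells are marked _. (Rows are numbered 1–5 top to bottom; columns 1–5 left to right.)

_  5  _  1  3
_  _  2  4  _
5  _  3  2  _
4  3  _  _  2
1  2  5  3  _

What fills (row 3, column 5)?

1

Row 1, column 1: row 1 has {1, 3, 5} and column 1 has {1, 4, 5}, leaving only 2.
Row 1, column 3: row 1 has {1, 2, 3, 5} and column 3 has {2, 3, 5}, leaving only 4.
Row 2, column 1: row 2 has {2, 4} and column 1 has {1, 2, 4, 5}, leaving only 3.
Row 2, column 2: row 2 has {2, 3, 4} and column 2 has {2, 3, 5}, leaving only 1.
Row 2, column 5: row 2 has {1, 2, 3, 4} and column 5 has {2, 3}, leaving only 5.
Row 3, column 2: row 3 has {2, 3, 5} and column 2 has {1, 2, 3, 5}, leaving only 4.
Row 3 already has {2, 3, 4, 5} and column 5 already has {2, 3, 5}, so row 3, column 5 must be 1.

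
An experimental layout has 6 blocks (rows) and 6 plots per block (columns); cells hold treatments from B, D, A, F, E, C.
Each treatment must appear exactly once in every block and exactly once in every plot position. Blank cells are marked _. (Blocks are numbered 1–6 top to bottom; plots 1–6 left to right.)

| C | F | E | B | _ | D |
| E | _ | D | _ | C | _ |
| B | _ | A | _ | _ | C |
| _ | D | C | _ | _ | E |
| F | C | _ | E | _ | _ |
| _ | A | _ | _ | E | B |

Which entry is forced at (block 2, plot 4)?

Block 1, plot 5: block 1 has {B, D, F, E, C} and plot 5 has {E, C}, leaving only A.
Block 2, plot 2: block 2 has {D, E, C} and plot 2 has {D, A, F, C}, leaving only B.
Block 3, plot 2: block 3 has {B, A, C} and plot 2 has {B, D, A, F, C}, leaving only E.
Block 4, plot 1: block 4 has {D, E, C} and plot 1 has {B, F, E, C}, leaving only A.
Block 4, plot 4: block 4 has {D, A, E, C} and plot 4 has {B, E}, leaving only F.
Block 2 already has {B, D, E, C} and plot 4 already has {B, F, E}, so block 2, plot 4 must be A.

A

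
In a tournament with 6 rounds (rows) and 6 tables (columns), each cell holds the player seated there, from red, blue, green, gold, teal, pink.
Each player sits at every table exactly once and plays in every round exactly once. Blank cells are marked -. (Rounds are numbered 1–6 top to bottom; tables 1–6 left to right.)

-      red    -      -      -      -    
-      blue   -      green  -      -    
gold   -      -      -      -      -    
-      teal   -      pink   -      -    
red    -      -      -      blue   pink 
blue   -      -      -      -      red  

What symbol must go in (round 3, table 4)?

red

Round 4, table 1: round 4 has {teal, pink} and table 1 has {red, blue, gold}, leaving only green.
Round 3, table 4 is narrowed to {red, blue, teal}.
If it were blue, propagating the remaining blanks reaches a contradiction.
If it were teal, then round 6, table 4 would be left with no valid symbol.
So round 3, table 4 must be red.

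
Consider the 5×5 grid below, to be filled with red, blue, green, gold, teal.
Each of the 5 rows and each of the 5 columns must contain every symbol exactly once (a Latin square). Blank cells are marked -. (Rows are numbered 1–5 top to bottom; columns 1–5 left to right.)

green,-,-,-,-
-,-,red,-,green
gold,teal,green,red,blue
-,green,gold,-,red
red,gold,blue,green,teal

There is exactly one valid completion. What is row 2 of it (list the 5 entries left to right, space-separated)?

Row 2, column 2: row 2 has {red, green} and column 2 has {green, gold, teal}, leaving only blue.
Row 2, column 1: row 2 has {red, blue, green} and column 1 has {red, green, gold}, leaving only teal.
Row 2, column 4: row 2 has {red, blue, green, teal} and column 4 has {red, green}, leaving only gold.
So row 2 reads: teal blue red gold green.

teal blue red gold green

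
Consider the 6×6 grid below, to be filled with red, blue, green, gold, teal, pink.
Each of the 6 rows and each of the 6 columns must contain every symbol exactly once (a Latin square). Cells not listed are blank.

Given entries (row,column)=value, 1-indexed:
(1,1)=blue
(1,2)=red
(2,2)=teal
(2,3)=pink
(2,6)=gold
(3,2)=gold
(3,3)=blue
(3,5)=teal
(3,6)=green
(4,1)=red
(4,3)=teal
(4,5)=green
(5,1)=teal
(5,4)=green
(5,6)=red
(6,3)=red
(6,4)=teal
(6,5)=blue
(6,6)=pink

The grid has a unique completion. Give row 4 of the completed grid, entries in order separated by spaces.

Row 4, column 6: row 4 has {red, green, teal} and column 6 has {red, green, gold, pink}, leaving only blue.
Row 4, column 2: row 4 has {red, blue, green, teal} and column 2 has {red, gold, teal}, leaving only pink.
Row 4, column 4: row 4 has {red, blue, green, teal, pink} and column 4 has {green, teal}, leaving only gold.
So row 4 reads: red pink teal gold green blue.

red pink teal gold green blue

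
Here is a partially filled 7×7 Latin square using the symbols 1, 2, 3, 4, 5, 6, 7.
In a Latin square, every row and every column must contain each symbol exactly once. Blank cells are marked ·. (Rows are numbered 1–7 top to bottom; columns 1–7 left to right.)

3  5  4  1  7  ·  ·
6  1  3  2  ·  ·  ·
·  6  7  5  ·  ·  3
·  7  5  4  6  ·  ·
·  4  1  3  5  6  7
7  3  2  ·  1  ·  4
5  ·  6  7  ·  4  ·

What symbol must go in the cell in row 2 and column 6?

Row 1, column 6: row 1 has {1, 3, 4, 5, 7} and column 6 has {4, 6}, leaving only 2.
Row 1, column 7: row 1 has {1, 2, 3, 4, 5, 7} and column 7 has {3, 4, 7}, leaving only 6.
Row 2, column 5: row 2 has {1, 2, 3, 6} and column 5 has {1, 5, 6, 7}, leaving only 4.
Row 2, column 7: row 2 has {1, 2, 3, 4, 6} and column 7 has {3, 4, 6, 7}, leaving only 5.
Row 2 already has {1, 2, 3, 4, 5, 6} and column 6 already has {2, 4, 6}, so row 2, column 6 must be 7.

7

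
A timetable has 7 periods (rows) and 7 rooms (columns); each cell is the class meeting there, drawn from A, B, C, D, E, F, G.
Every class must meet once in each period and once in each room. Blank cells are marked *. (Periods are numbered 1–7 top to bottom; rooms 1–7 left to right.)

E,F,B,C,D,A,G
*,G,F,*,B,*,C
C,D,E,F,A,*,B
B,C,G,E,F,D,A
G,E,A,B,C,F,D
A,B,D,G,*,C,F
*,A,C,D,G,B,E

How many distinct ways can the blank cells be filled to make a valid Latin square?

1

Period 2, room 1: eliminating its period and room leaves {D}.
Period 2, room 4: eliminating its period and room leaves {A}.
Period 2, room 6: eliminating its period and room leaves {E}.
Period 3, room 6: eliminating its period and room leaves {G}.
Period 6, room 5: eliminating its period and room leaves {E}.
Period 7, room 1: eliminating its period and room leaves {F}.
Only one assignment across all blanks avoids any period or room repeat, giving 1 completion.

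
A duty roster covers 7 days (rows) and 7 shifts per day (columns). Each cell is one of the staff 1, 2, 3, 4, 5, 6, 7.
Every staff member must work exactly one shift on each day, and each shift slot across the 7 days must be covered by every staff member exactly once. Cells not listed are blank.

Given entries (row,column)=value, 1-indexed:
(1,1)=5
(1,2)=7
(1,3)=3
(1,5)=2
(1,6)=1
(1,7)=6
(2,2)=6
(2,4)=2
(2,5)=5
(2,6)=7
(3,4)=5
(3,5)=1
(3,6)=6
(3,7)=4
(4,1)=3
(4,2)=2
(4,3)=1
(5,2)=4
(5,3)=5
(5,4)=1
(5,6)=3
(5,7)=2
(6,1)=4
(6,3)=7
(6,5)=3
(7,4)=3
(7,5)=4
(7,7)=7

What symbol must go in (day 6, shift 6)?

2

Day 1, shift 4: day 1 has {1, 2, 3, 5, 6, 7} and shift 4 has {1, 2, 3, 5}, leaving only 4.
Day 2, shift 1: day 2 has {2, 5, 6, 7} and shift 1 has {3, 4, 5}, leaving only 1.
Day 2, shift 3: day 2 has {1, 2, 5, 6, 7} and shift 3 has {1, 3, 5, 7}, leaving only 4.
Day 2, shift 7: day 2 has {1, 2, 4, 5, 6, 7} and shift 7 has {2, 4, 6, 7}, leaving only 3.
Day 3, shift 2: day 3 has {1, 4, 5, 6} and shift 2 has {2, 4, 6, 7}, leaving only 3.
Day 3, shift 3: day 3 has {1, 3, 4, 5, 6} and shift 3 has {1, 3, 4, 5, 7}, leaving only 2.
Day 3, shift 1: day 3 has {1, 2, 3, 4, 5, 6} and shift 1 has {1, 3, 4, 5}, leaving only 7.
Day 4, shift 7: day 4 has {1, 2, 3} and shift 7 has {2, 3, 4, 6, 7}, leaving only 5.
Day 4, shift 6: day 4 has {1, 2, 3, 5} and shift 6 has {1, 3, 6, 7}, leaving only 4.
Day 5, shift 1: day 5 has {1, 2, 3, 4, 5} and shift 1 has {1, 3, 4, 5, 7}, leaving only 6.
Day 5, shift 5: day 5 has {1, 2, 3, 4, 5, 6} and shift 5 has {1, 2, 3, 4, 5}, leaving only 7.
Day 4, shift 5: day 4 has {1, 2, 3, 4, 5} and shift 5 has {1, 2, 3, 4, 5, 7}, leaving only 6.
Day 4, shift 4: day 4 has {1, 2, 3, 4, 5, 6} and shift 4 has {1, 2, 3, 4, 5}, leaving only 7.
Day 6, shift 4: day 6 has {3, 4, 7} and shift 4 has {1, 2, 3, 4, 5, 7}, leaving only 6.
Day 6, shift 7: day 6 has {3, 4, 6, 7} and shift 7 has {2, 3, 4, 5, 6, 7}, leaving only 1.
Day 6, shift 2: day 6 has {1, 3, 4, 6, 7} and shift 2 has {2, 3, 4, 6, 7}, leaving only 5.
Day 6 already has {1, 3, 4, 5, 6, 7} and shift 6 already has {1, 3, 4, 6, 7}, so day 6, shift 6 must be 2.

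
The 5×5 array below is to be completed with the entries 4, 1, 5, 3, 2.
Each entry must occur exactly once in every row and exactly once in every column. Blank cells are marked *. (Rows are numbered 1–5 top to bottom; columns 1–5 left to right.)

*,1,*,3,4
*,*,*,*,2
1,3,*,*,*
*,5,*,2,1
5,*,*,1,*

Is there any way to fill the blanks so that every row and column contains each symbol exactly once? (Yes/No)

No row or column among the givens repeats a symbol, and propagating forced cells runs into no contradiction.
One valid completion exists (for instance, 2 1 5 3 4 / 3 4 1 5 2 / 1 3 2 4 5 / 4 5 3 2 1 / 5 2 4 1 3).

Yes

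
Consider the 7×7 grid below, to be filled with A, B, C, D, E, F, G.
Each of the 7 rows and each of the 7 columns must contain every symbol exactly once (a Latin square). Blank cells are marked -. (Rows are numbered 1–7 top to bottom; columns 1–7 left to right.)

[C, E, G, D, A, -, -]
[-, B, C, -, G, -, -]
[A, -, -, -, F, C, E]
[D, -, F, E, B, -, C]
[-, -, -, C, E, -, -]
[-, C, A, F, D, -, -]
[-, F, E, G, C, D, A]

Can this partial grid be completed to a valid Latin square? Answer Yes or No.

No row or column among the givens repeats a symbol, and propagating forced cells runs into no contradiction.
One valid completion exists (for instance, C E G D A F B / F B C A G E D / A G D B F C E / D A F E B G C / G D B C E A F / E C A F D B G / B F E G C D A).

Yes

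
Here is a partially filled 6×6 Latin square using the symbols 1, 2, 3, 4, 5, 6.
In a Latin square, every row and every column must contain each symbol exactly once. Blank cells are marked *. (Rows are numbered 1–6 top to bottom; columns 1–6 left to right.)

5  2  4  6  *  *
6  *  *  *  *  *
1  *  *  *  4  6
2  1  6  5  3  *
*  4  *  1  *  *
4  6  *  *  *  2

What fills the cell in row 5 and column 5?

Row 1, column 5: row 1 has {2, 4, 5, 6} and column 5 has {3, 4}, leaving only 1.
Row 1, column 6: row 1 has {1, 2, 4, 5, 6} and column 6 has {2, 6}, leaving only 3.
Row 4, column 6: row 4 has {1, 2, 3, 5, 6} and column 6 has {2, 3, 6}, leaving only 4.
Row 5, column 1: row 5 has {1, 4} and column 1 has {1, 2, 4, 5, 6}, leaving only 3.
Row 5, column 6: row 5 has {1, 3, 4} and column 6 has {2, 3, 4, 6}, leaving only 5.
Row 2, column 6: row 2 has {6} and column 6 has {2, 3, 4, 5, 6}, leaving only 1.
Row 5, column 3: row 5 has {1, 3, 4, 5} and column 3 has {4, 6}, leaving only 2.
Row 5 already has {1, 2, 3, 4, 5} and column 5 already has {1, 3, 4}, so row 5, column 5 must be 6.

6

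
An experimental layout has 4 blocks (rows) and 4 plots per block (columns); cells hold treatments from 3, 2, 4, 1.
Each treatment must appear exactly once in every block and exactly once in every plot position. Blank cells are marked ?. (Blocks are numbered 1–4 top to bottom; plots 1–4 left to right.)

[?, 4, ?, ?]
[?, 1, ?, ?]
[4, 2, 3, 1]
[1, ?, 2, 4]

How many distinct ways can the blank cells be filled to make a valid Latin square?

Block 1, plot 1: eliminating its block and plot leaves {3, 2}.
Block 1, plot 3: eliminating its block and plot leaves {1}.
Block 1, plot 4: eliminating its block and plot leaves {3, 2}.
Block 2, plot 1: eliminating its block and plot leaves {3, 2}.
Block 2, plot 3: eliminating its block and plot leaves {4}.
Block 2, plot 4: eliminating its block and plot leaves {3, 2}.
Block 4, plot 2: eliminating its block and plot leaves {3}.
Enumerating the assignments across these blanks that avoid any block or plot repeat gives 2 completions.

2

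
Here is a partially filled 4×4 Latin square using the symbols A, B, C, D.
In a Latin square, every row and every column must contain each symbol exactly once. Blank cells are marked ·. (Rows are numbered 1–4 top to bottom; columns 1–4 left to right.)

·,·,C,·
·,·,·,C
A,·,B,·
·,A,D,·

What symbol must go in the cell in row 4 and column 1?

Row 2, column 3: row 2 has {C} and column 3 has {B, C, D}, leaving only A.
Row 3, column 4: row 3 has {A, B} and column 4 has {C}, leaving only D.
Row 3, column 2: row 3 has {A, B, D} and column 2 has {A}, leaving only C.
Row 4, column 4: row 4 has {A, D} and column 4 has {C, D}, leaving only B.
Row 4 already has {A, B, D} and column 1 already has {A}, so row 4, column 1 must be C.

C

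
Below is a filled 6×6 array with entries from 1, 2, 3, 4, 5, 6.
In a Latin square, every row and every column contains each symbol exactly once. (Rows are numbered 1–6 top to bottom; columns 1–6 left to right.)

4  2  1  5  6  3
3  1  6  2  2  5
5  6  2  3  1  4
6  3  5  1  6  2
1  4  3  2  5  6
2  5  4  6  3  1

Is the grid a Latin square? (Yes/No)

No

Row 4 contains 6 twice (at columns 1 and 5); row 2 is also not a permutation.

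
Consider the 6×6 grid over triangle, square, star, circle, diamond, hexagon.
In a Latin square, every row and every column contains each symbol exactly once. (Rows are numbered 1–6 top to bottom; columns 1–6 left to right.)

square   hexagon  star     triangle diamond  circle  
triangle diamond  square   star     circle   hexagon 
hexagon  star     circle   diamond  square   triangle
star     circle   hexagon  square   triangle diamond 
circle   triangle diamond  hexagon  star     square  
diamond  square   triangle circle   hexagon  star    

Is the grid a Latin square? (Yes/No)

Each row is a permutation of the 6 symbols, and so is each column.

Yes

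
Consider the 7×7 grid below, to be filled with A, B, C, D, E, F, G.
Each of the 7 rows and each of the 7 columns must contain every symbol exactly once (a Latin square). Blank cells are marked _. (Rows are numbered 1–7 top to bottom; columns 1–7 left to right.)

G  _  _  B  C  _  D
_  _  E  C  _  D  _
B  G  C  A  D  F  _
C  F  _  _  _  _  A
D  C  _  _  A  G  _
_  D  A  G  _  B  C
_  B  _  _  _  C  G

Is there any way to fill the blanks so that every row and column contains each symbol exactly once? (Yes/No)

Yes

No row or column among the givens repeats a symbol, and propagating forced cells runs into no contradiction.
One valid completion exists (for instance, G E F B C A D / F A E C G D B / B G C A D F E / C F G D B E A / D C B E A G F / E D A G F B C / A B D F E C G).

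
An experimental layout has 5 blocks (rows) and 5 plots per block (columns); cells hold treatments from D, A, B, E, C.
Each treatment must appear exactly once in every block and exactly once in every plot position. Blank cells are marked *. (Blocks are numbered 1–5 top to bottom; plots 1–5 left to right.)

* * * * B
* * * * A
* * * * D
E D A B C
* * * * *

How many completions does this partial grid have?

56

Block 1, plot 1: eliminating its block and plot leaves {D, A, C}.
Block 1, plot 2: eliminating its block and plot leaves {A, E, C}.
Block 1, plot 3: eliminating its block and plot leaves {D, E, C}.
Block 1, plot 4: eliminating its block and plot leaves {D, A, E, C}.
Block 2, plot 1: eliminating its block and plot leaves {D, B, C}.
Block 2, plot 2: eliminating its block and plot leaves {B, E, C}.
Block 2, plot 3: eliminating its block and plot leaves {D, B, E, C}.
Block 2, plot 4: eliminating its block and plot leaves {D, E, C}.
Block 3, plot 1: eliminating its block and plot leaves {A, B, C}.
Block 3, plot 2: eliminating its block and plot leaves {A, B, E, C}.
Block 3, plot 3: eliminating its block and plot leaves {B, E, C}.
Block 3, plot 4: eliminating its block and plot leaves {A, E, C}.
Block 5, plot 1: eliminating its block and plot leaves {D, A, B, C}.
Block 5, plot 2: eliminating its block and plot leaves {A, B, E, C}.
Block 5, plot 3: eliminating its block and plot leaves {D, B, E, C}.
Block 5, plot 4: eliminating its block and plot leaves {D, A, E, C}.
Block 5, plot 5: eliminating its block and plot leaves {E}.
Enumerating the assignments across these blanks that avoid any block or plot repeat gives 56 completions.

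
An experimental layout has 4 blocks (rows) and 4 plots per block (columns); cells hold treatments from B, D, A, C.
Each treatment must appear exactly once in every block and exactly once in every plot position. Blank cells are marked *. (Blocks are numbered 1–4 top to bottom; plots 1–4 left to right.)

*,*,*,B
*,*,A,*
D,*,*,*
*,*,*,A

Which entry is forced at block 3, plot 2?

A

Block 3, plot 4: block 3 has {D} and plot 4 has {B, A}, leaving only C.
Block 2, plot 4: block 2 has {A} and plot 4 has {B, A, C}, leaving only D.
Block 3, plot 3: block 3 has {D, C} and plot 3 has {A}, leaving only B.
Block 3 already has {B, D, C} and plot 2 already has {}, so block 3, plot 2 must be A.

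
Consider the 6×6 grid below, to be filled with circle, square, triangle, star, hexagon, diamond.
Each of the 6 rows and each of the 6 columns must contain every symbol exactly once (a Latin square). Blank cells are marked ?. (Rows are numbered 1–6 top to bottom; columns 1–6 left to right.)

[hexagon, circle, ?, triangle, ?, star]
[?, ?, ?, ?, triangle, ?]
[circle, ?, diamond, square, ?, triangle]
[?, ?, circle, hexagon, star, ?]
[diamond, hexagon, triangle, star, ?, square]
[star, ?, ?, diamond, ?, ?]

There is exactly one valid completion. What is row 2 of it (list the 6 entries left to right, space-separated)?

square diamond star circle triangle hexagon

Row 2, column 1: row 2 has {triangle} and column 1 has {circle, star, hexagon, diamond}, leaving only square.
Row 2, column 4: row 2 has {square, triangle} and column 4 has {square, triangle, star, hexagon, diamond}, leaving only circle.
Row 1, column 3: row 1 has {circle, triangle, star, hexagon} and column 3 has {circle, triangle, diamond}, leaving only square.
Row 1, column 5: row 1 has {circle, square, triangle, star, hexagon} and column 5 has {triangle, star}, leaving only diamond.
Row 3, column 2: row 3 has {circle, square, triangle, diamond} and column 2 has {circle, hexagon}, leaving only star.
Row 2, column 2: row 2 has {circle, square, triangle} and column 2 has {circle, star, hexagon}, leaving only diamond.
Row 2, column 6: row 2 has {circle, square, triangle, diamond} and column 6 has {square, triangle, star}, leaving only hexagon.
Row 2, column 3: row 2 has {circle, square, triangle, hexagon, diamond} and column 3 has {circle, square, triangle, diamond}, leaving only star.
So row 2 reads: square diamond star circle triangle hexagon.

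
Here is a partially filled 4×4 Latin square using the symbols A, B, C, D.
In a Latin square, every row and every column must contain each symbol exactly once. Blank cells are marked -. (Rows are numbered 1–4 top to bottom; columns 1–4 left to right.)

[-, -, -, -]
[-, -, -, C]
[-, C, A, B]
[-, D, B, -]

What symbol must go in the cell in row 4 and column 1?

Row 2, column 3: row 2 has {C} and column 3 has {A, B}, leaving only D.
Row 1, column 3: row 1 has {} and column 3 has {A, B, D}, leaving only C.
Row 3, column 1: row 3 has {A, B, C} and column 1 has {}, leaving only D.
Row 4, column 4: row 4 has {B, D} and column 4 has {B, C}, leaving only A.
Row 4 already has {A, B, D} and column 1 already has {D}, so row 4, column 1 must be C.

C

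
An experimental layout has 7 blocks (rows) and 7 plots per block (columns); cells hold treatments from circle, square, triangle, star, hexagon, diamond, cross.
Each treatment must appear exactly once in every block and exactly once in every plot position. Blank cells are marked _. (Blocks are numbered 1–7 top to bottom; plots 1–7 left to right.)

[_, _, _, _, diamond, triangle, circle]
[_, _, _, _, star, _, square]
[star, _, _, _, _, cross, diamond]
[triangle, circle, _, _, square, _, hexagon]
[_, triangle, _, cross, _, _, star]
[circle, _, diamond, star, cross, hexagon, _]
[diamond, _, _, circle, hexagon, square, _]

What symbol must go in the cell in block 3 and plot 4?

Block 4, plot 4: block 4 has {circle, square, triangle, hexagon} and plot 4 has {circle, star, cross}, leaving only diamond.
Block 4, plot 6: block 4 has {circle, square, triangle, hexagon, diamond} and plot 6 has {square, triangle, hexagon, cross}, leaving only star.
Block 4, plot 3: block 4 has {circle, square, triangle, star, hexagon, diamond} and plot 3 has {diamond}, leaving only cross.
Block 5, plot 5: block 5 has {triangle, star, cross} and plot 5 has {square, star, hexagon, diamond, cross}, leaving only circle.
Block 3, plot 5: block 3 has {star, diamond, cross} and plot 5 has {circle, square, star, hexagon, diamond, cross}, leaving only triangle.
Block 5, plot 6: block 5 has {circle, triangle, star, cross} and plot 6 has {square, triangle, star, hexagon, cross}, leaving only diamond.
Block 2, plot 6: block 2 has {square, star} and plot 6 has {square, triangle, star, hexagon, diamond, cross}, leaving only circle.
Block 6, plot 2: block 6 has {circle, star, hexagon, diamond, cross} and plot 2 has {circle, triangle}, leaving only square.
Block 3, plot 2: block 3 has {triangle, star, diamond, cross} and plot 2 has {circle, square, triangle}, leaving only hexagon.
Block 3 already has {triangle, star, hexagon, diamond, cross} and plot 4 already has {circle, star, diamond, cross}, so block 3, plot 4 must be square.

square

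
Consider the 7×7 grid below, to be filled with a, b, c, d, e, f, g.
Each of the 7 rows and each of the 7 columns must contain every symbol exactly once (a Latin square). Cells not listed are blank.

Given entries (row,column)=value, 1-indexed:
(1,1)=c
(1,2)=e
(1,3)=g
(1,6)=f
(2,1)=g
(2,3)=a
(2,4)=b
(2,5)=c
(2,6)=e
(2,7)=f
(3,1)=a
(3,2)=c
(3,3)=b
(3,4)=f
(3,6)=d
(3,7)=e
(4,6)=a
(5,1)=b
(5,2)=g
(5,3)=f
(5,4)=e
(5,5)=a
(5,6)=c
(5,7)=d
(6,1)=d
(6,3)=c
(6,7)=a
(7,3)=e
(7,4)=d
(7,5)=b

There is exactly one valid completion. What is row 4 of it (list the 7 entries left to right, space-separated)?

e b d c f a g

Row 4, column 3: row 4 has {a} and column 3 has {a, b, c, e, f, g}, leaving only d.
Row 1, column 4: row 1 has {c, e, f, g} and column 4 has {b, d, e, f}, leaving only a.
Row 1, column 5: row 1 has {a, c, e, f, g} and column 5 has {a, b, c}, leaving only d.
Row 1, column 7: row 1 has {a, c, d, e, f, g} and column 7 has {a, d, e, f}, leaving only b.
Row 2, column 2: row 2 has {a, b, c, e, f, g} and column 2 has {c, e, g}, leaving only d.
Row 3, column 5: row 3 has {a, b, c, d, e, f} and column 5 has {a, b, c, d}, leaving only g.
Row 6, column 4: row 6 has {a, c, d} and column 4 has {a, b, d, e, f}, leaving only g.
Row 4, column 4: row 4 has {a, d} and column 4 has {a, b, d, e, f, g}, leaving only c.
Row 4, column 7: row 4 has {a, c, d} and column 7 has {a, b, d, e, f}, leaving only g.
Row 6, column 6: row 6 has {a, c, d, g} and column 6 has {a, c, d, e, f}, leaving only b.
Row 6, column 2: row 6 has {a, b, c, d, g} and column 2 has {c, d, e, g}, leaving only f.
Row 4, column 2: row 4 has {a, c, d, g} and column 2 has {c, d, e, f, g}, leaving only b.
Row 6, column 5: row 6 has {a, b, c, d, f, g} and column 5 has {a, b, c, d, g}, leaving only e.
Row 4, column 5: row 4 has {a, b, c, d, g} and column 5 has {a, b, c, d, e, g}, leaving only f.
Row 4, column 1: row 4 has {a, b, c, d, f, g} and column 1 has {a, b, c, d, g}, leaving only e.
So row 4 reads: e b d c f a g.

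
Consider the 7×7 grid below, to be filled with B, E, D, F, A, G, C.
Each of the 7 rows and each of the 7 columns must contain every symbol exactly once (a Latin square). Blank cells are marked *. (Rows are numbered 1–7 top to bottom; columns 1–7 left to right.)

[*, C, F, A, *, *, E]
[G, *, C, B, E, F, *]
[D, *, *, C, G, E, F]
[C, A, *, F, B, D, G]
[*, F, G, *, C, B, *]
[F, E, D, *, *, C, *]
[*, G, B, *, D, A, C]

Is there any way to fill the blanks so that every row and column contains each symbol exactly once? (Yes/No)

Row 1, column 5: row 1 together with column 5 already contain {B, E, D, F, A, G, C} — every symbol — so nothing can go there. The grid has no valid completion.

No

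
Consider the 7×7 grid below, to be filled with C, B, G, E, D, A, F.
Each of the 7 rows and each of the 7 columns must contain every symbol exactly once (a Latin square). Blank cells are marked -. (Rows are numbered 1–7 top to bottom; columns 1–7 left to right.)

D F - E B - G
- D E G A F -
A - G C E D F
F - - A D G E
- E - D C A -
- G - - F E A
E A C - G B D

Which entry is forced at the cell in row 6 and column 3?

Row 1, column 3: row 1 has {B, G, E, D, F} and column 3 has {C, G, E}, leaving only A.
Row 1, column 6: row 1 has {B, G, E, D, A, F} and column 6 has {B, G, E, D, A, F}, leaving only C.
Row 3, column 2: row 3 has {C, G, E, D, A, F} and column 2 has {G, E, D, A, F}, leaving only B.
Row 4, column 2: row 4 has {G, E, D, A, F} and column 2 has {B, G, E, D, A, F}, leaving only C.
Row 4, column 3: row 4 has {C, G, E, D, A, F} and column 3 has {C, G, E, A}, leaving only B.
Row 6 already has {G, E, A, F} and column 3 already has {C, B, G, E, A}, so row 6, column 3 must be D.

D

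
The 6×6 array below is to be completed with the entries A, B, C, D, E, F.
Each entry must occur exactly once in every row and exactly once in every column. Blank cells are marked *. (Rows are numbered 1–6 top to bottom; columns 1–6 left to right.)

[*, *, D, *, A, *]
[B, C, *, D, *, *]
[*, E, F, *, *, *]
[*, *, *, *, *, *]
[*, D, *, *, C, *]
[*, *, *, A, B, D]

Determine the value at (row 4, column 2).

A

Row 3, column 5: row 3 has {E, F} and column 5 has {A, B, C}, leaving only D.
Row 6, column 2: row 6 has {A, B, D} and column 2 has {C, D, E}, leaving only F.
Row 1, column 2: row 1 has {A, D} and column 2 has {C, D, E, F}, leaving only B.
Row 4 already has {} and column 2 already has {B, C, D, E, F}, so row 4, column 2 must be A.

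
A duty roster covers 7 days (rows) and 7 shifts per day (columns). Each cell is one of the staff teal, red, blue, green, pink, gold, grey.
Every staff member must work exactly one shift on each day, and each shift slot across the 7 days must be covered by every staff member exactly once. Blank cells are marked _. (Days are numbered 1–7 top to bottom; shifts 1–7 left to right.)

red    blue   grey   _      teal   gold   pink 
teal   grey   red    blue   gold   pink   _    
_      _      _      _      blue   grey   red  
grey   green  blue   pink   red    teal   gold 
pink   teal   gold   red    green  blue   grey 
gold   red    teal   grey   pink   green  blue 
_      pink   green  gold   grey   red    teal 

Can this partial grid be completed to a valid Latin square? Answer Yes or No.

No day or shift among the givens repeats a symbol, and propagating forced cells runs into no contradiction.
One valid completion exists (for instance, red blue grey green teal gold pink / teal grey red blue gold pink green / green gold pink teal blue grey red / grey green blue pink red teal gold / pink teal gold red green blue grey / gold red teal grey pink green blue / blue pink green gold grey red teal).

Yes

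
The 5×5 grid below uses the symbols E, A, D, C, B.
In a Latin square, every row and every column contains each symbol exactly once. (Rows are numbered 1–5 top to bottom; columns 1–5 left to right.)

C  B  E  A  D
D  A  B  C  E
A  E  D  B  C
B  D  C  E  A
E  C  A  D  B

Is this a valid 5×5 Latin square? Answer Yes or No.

Yes

Each row is a permutation of the 5 symbols, and so is each column.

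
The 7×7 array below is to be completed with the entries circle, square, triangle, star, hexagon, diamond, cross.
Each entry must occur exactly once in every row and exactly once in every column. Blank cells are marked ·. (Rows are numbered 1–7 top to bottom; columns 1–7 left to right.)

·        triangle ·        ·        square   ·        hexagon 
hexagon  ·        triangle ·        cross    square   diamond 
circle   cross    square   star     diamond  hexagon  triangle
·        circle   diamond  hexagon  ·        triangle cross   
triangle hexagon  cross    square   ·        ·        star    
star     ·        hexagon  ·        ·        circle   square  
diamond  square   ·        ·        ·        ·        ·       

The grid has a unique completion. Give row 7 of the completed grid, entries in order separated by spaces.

diamond square star triangle hexagon cross circle

Row 7, column 7: row 7 has {square, diamond} and column 7 has {square, triangle, star, hexagon, diamond, cross}, leaving only circle.
Row 7, column 3: row 7 has {circle, square, diamond} and column 3 has {square, triangle, hexagon, diamond, cross}, leaving only star.
Row 7, column 6: row 7 has {circle, square, star, diamond} and column 6 has {circle, square, triangle, hexagon}, leaving only cross.
Row 7, column 4: row 7 has {circle, square, star, diamond, cross} and column 4 has {square, star, hexagon}, leaving only triangle.
Row 7, column 5: row 7 has {circle, square, triangle, star, diamond, cross} and column 5 has {square, diamond, cross}, leaving only hexagon.
So row 7 reads: diamond square star triangle hexagon cross circle.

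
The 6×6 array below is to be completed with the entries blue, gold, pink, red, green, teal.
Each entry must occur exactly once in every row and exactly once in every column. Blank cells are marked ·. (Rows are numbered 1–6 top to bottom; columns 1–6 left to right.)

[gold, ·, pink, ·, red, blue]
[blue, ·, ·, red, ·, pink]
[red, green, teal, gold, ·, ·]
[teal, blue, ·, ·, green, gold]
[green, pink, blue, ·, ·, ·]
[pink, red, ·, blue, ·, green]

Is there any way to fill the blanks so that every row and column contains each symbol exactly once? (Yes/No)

No

Row 3, column 6: row 3 together with column 6 already contain {blue, gold, pink, red, green, teal} — every symbol — so nothing can go there. The grid has no valid completion.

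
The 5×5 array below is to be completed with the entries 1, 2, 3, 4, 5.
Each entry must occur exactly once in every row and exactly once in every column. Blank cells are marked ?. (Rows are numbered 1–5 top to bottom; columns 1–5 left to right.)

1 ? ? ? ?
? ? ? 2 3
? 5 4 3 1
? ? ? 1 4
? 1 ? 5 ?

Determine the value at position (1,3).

Row 1, column 4: row 1 has {1} and column 4 has {1, 2, 3, 5}, leaving only 4.
Row 2, column 2: row 2 has {2, 3} and column 2 has {1, 5}, leaving only 4.
Row 2, column 1: row 2 has {2, 3, 4} and column 1 has {1}, leaving only 5.
Row 2, column 3: row 2 has {2, 3, 4, 5} and column 3 has {4}, leaving only 1.
Row 3, column 1: row 3 has {1, 3, 4, 5} and column 1 has {1, 5}, leaving only 2.
Row 4, column 1: row 4 has {1, 4} and column 1 has {1, 2, 5}, leaving only 3.
Row 4, column 2: row 4 has {1, 3, 4} and column 2 has {1, 4, 5}, leaving only 2.
Row 1, column 2: row 1 has {1, 4} and column 2 has {1, 2, 4, 5}, leaving only 3.
Row 4, column 3: row 4 has {1, 2, 3, 4} and column 3 has {1, 4}, leaving only 5.
Row 1 already has {1, 3, 4} and column 3 already has {1, 4, 5}, so row 1, column 3 must be 2.

2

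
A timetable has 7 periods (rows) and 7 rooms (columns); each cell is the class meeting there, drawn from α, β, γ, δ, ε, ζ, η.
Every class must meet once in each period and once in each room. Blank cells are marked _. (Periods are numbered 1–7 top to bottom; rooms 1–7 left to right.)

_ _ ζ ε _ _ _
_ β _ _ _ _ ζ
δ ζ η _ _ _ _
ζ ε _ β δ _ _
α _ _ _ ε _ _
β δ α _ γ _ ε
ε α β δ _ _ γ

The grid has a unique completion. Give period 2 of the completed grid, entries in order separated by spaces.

γ β ε α η δ ζ

Period 4, room 3: period 4 has {β, δ, ε, ζ} and room 3 has {α, β, ζ, η}, leaving only γ.
Period 5, room 3: period 5 has {α, ε} and room 3 has {α, β, γ, ζ, η}, leaving only δ.
Period 2, room 3: period 2 has {β, ζ} and room 3 has {α, β, γ, δ, ζ, η}, leaving only ε.
Period 2, room 1 is narrowed to {γ, η}; only γ is consistent with the remaining cells.
Period 1, room 1: period 1 has {ε, ζ} and room 1 has {α, β, γ, δ, ε, ζ}, leaving only η.
Period 1, room 2: period 1 has {ε, ζ, η} and room 2 has {α, β, δ, ε, ζ}, leaving only γ.
Period 5, room 2: period 5 has {α, δ, ε} and room 2 has {α, β, γ, δ, ε, ζ}, leaving only η.
Period 5, room 7: period 5 has {α, δ, ε, η} and room 7 has {γ, ε, ζ}, leaving only β.
Period 3, room 7: period 3 has {δ, ζ, η} and room 7 has {β, γ, ε, ζ}, leaving only α.
Period 1, room 7: period 1 has {γ, ε, ζ, η} and room 7 has {α, β, γ, ε, ζ}, leaving only δ.
Period 3, room 4: period 3 has {α, δ, ζ, η} and room 4 has {β, δ, ε}, leaving only γ.
Period 3, room 5: period 3 has {α, γ, δ, ζ, η} and room 5 has {γ, δ, ε}, leaving only β.
Period 1, room 5: period 1 has {γ, δ, ε, ζ, η} and room 5 has {β, γ, δ, ε}, leaving only α.
Period 2, room 5: period 2 has {β, γ, ε, ζ} and room 5 has {α, β, γ, δ, ε}, leaving only η.
Period 2, room 4: period 2 has {β, γ, ε, ζ, η} and room 4 has {β, γ, δ, ε}, leaving only α.
Period 2, room 6: period 2 has {α, β, γ, ε, ζ, η} and room 6 has {}, leaving only δ.
So period 2 reads: γ β ε α η δ ζ.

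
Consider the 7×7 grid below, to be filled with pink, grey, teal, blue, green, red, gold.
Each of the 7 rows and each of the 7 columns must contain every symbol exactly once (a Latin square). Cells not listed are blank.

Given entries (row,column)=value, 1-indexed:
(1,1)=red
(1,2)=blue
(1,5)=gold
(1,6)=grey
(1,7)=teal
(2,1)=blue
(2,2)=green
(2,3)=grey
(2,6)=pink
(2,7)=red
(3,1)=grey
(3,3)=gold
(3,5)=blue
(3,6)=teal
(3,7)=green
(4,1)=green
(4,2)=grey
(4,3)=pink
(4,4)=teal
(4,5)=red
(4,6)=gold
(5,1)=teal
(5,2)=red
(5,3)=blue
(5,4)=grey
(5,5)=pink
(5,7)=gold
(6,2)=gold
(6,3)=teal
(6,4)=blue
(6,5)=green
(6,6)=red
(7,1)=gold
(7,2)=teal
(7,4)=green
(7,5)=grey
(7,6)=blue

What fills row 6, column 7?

grey

Row 1, column 3: row 1 has {grey, teal, blue, red, gold} and column 3 has {pink, grey, teal, blue, gold}, leaving only green.
Row 1, column 4: row 1 has {grey, teal, blue, green, red, gold} and column 4 has {grey, teal, blue, green}, leaving only pink.
Row 2, column 4: row 2 has {pink, grey, blue, green, red} and column 4 has {pink, grey, teal, blue, green}, leaving only gold.
Row 2, column 5: row 2 has {pink, grey, blue, green, red, gold} and column 5 has {pink, grey, blue, green, red, gold}, leaving only teal.
Row 3, column 2: row 3 has {grey, teal, blue, green, gold} and column 2 has {grey, teal, blue, green, red, gold}, leaving only pink.
Row 3, column 4: row 3 has {pink, grey, teal, blue, green, gold} and column 4 has {pink, grey, teal, blue, green, gold}, leaving only red.
Row 4, column 7: row 4 has {pink, grey, teal, green, red, gold} and column 7 has {teal, green, red, gold}, leaving only blue.
Row 5, column 6: row 5 has {pink, grey, teal, blue, red, gold} and column 6 has {pink, grey, teal, blue, red, gold}, leaving only green.
Row 6, column 1: row 6 has {teal, blue, green, red, gold} and column 1 has {grey, teal, blue, green, red, gold}, leaving only pink.
Row 6 already has {pink, teal, blue, green, red, gold} and column 7 already has {teal, blue, green, red, gold}, so row 6, column 7 must be grey.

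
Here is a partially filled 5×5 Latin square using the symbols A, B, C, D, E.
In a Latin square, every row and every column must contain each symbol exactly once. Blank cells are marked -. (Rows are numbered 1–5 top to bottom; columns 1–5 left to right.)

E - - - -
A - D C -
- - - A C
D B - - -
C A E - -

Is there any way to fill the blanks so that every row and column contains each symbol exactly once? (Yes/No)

No

Row 2, column 2: row 2 has {A, C, D} and column 2 has {A, B}, so it must be E.
Row 2, column 5: row 2 has {A, C, D, E} and column 5 has {C}, so it must be B.
Row 3, column 1: row 3 has {A, C} and column 1 has {A, C, D, E}, so it must be B.
Now row 3, column 3: row 3 together with column 3 already contain {A, B, C, D, E} — every symbol — so nothing can go there. The grid has no valid completion.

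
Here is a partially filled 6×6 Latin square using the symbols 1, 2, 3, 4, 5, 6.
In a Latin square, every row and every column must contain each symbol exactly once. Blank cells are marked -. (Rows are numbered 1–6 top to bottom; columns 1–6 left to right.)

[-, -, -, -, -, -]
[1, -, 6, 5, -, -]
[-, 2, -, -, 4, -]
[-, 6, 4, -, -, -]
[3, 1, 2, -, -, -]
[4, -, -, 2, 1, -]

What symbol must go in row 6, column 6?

6

Row 6, column 6 is narrowed to {3, 5, 6}.
If it were 3, then row 6, column 3 would be left with no valid symbol.
If it were 5, then row 6, column 3 would be left with no valid symbol.
So row 6, column 6 must be 6.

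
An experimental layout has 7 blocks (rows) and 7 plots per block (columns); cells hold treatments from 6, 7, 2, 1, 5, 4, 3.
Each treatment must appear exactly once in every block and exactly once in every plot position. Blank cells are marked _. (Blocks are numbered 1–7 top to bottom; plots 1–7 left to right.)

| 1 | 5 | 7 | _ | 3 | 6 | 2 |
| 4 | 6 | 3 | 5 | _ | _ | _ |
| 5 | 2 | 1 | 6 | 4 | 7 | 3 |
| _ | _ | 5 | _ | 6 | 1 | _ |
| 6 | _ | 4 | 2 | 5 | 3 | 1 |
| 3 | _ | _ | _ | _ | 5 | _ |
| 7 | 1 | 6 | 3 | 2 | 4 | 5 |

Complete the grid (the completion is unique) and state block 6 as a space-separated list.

Block 6, plot 3: block 6 has {5, 3} and plot 3 has {6, 7, 1, 5, 4, 3}, leaving only 2.
Block 1, plot 4: block 1 has {6, 7, 2, 1, 5, 3} and plot 4 has {6, 2, 5, 3}, leaving only 4.
Block 2, plot 6: block 2 has {6, 5, 4, 3} and plot 6 has {6, 7, 1, 5, 4, 3}, leaving only 2.
Block 2, plot 7: block 2 has {6, 2, 5, 4, 3} and plot 7 has {2, 1, 5, 3}, leaving only 7.
Block 2, plot 5: block 2 has {6, 7, 2, 5, 4, 3} and plot 5 has {6, 2, 5, 4, 3}, leaving only 1.
Block 6, plot 5: block 6 has {2, 5, 3} and plot 5 has {6, 2, 1, 5, 4, 3}, leaving only 7.
Block 6, plot 2: block 6 has {7, 2, 5, 3} and plot 2 has {6, 2, 1, 5}, leaving only 4.
Block 6, plot 4: block 6 has {7, 2, 5, 4, 3} and plot 4 has {6, 2, 5, 4, 3}, leaving only 1.
Block 6, plot 7: block 6 has {7, 2, 1, 5, 4, 3} and plot 7 has {7, 2, 1, 5, 3}, leaving only 6.
So block 6 reads: 3 4 2 1 7 5 6.

3 4 2 1 7 5 6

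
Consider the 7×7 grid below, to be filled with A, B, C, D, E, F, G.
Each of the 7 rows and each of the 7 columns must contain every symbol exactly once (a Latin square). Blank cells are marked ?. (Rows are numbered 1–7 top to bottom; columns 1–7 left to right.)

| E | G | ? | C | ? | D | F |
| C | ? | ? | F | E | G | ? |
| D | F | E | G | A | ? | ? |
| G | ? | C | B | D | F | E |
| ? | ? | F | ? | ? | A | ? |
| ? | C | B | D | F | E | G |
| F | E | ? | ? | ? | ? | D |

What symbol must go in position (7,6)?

B

Row 1, column 3: row 1 has {C, D, E, F, G} and column 3 has {B, C, E, F}, leaving only A.
Row 1, column 5: row 1 has {A, C, D, E, F, G} and column 5 has {A, D, E, F}, leaving only B.
Row 2, column 3: row 2 has {C, E, F, G} and column 3 has {A, B, C, E, F}, leaving only D.
Row 4, column 2: row 4 has {B, C, D, E, F, G} and column 2 has {C, E, F, G}, leaving only A.
Row 2, column 2: row 2 has {C, D, E, F, G} and column 2 has {A, C, E, F, G}, leaving only B.
Row 2, column 7: row 2 has {B, C, D, E, F, G} and column 7 has {D, E, F, G}, leaving only A.
Row 5, column 1: row 5 has {A, F} and column 1 has {C, D, E, F, G}, leaving only B.
Row 5, column 2: row 5 has {A, B, F} and column 2 has {A, B, C, E, F, G}, leaving only D.
Row 5, column 4: row 5 has {A, B, D, F} and column 4 has {B, C, D, F, G}, leaving only E.
Row 5, column 7: row 5 has {A, B, D, E, F} and column 7 has {A, D, E, F, G}, leaving only C.
Row 3, column 7: row 3 has {A, D, E, F, G} and column 7 has {A, C, D, E, F, G}, leaving only B.
Row 3, column 6: row 3 has {A, B, D, E, F, G} and column 6 has {A, D, E, F, G}, leaving only C.
Row 7 already has {D, E, F} and column 6 already has {A, C, D, E, F, G}, so row 7, column 6 must be B.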